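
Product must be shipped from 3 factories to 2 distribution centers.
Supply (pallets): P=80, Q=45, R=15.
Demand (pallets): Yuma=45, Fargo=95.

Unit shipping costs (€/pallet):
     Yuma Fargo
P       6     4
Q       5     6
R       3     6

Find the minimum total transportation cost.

One minimum-cost allocation:
  P–Fargo: 80 × €4 = €320
  Q–Yuma: 30 × €5 = €150
  Q–Fargo: 15 × €6 = €90
  R–Yuma: 15 × €3 = €45
Total = 320 + 150 + 90 + 45 = €605.
(Supply check: P ships 80; Q ships 45; R ships 15.)

605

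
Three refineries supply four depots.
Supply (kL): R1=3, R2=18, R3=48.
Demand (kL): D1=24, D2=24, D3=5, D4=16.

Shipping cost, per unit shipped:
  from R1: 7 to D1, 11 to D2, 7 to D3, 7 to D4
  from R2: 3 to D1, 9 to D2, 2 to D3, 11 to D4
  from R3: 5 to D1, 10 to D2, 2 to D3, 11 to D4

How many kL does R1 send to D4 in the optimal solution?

3

Solving gives:
  R1→D4: 3 × 7 = 21
  R2→D1: 18 × 3 = 54
  R3→D1: 6 × 5 = 30
  R3→D2: 24 × 10 = 240
  R3→D3: 5 × 2 = 10
  R3→D4: 13 × 11 = 143
Total cost = 498.
So R1→D4 carries 3 kL.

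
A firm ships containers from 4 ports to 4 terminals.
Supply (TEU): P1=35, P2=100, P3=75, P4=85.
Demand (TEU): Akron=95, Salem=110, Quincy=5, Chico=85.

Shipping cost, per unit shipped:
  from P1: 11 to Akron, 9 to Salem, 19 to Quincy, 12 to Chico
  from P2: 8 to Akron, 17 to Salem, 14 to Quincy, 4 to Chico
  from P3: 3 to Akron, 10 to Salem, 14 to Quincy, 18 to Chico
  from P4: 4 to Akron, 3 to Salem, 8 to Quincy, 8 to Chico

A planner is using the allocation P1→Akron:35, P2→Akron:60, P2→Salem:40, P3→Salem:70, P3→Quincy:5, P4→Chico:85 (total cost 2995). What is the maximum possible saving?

Current plan cost = 35·11 + 60·8 + 40·17 + 70·10 + 5·14 + 85·8 = 2995.
Optimal plan:
  P1->Salem: 35 × 9 = 315
  P2->Akron: 15 × 8 = 120
  P2->Chico: 85 × 4 = 340
  P3->Akron: 75 × 3 = 225
  P4->Akron: 5 × 4 = 20
  P4->Salem: 75 × 3 = 225
  P4->Quincy: 5 × 8 = 40
Optimal cost = 1285.
Saving = 2995 − 1285 = 1710.

1710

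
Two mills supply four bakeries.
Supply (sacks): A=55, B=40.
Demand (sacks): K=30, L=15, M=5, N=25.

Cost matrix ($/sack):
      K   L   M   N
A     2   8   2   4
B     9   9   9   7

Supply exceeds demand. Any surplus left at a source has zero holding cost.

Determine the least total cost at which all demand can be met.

320

Optimal allocation:
  A->K: 30 × $2 = $60
  A->M: 5 × $2 = $10
  A->N: 20 × $4 = $80
  B->L: 15 × $9 = $135
  B->N: 5 × $7 = $35
Total = 60 + 10 + 80 + 135 + 35 = $320.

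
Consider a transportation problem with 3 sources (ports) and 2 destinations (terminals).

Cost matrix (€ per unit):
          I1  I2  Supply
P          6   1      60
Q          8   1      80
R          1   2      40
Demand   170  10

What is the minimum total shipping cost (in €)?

970

One minimum-cost allocation:
  P->I1: 60 × €6 = €360
  Q->I1: 70 × €8 = €560
  Q->I2: 10 × €1 = €10
  R->I1: 40 × €1 = €40
Total = 360 + 560 + 10 + 40 = €970.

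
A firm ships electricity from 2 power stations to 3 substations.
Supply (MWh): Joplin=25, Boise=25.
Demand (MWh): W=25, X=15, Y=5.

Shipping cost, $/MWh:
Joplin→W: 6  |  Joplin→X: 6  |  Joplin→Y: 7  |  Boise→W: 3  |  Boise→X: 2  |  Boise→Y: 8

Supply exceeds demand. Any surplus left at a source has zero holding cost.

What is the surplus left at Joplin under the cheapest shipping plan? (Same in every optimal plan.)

5

An optimal plan:
  Joplin->W: 15 MWh
  Joplin->Y: 5 MWh
  Boise->W: 10 MWh
  Boise->X: 15 MWh
Total cost = $185.
Joplin ships 20 of its 25, leaving 5.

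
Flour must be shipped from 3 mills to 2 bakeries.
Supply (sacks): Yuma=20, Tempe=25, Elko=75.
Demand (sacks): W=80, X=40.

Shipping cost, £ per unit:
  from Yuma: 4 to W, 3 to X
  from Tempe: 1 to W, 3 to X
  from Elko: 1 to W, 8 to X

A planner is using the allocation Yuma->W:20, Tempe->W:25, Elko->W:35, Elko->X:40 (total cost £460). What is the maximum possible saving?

Current plan cost = 20·4 + 25·1 + 35·1 + 40·8 = £460.
Optimal plan:
  Yuma to X: 20 × £3 = £60
  Tempe to W: 5 × £1 = £5
  Tempe to X: 20 × £3 = £60
  Elko to W: 75 × £1 = £75
Optimal cost = £200.
Saving = 460 − 200 = £260.

260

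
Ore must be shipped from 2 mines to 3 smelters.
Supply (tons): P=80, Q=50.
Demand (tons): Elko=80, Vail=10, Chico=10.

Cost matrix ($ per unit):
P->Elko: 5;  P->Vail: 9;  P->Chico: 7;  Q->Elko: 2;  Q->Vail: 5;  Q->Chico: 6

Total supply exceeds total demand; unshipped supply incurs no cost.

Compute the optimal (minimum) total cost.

400

A cheapest plan:
  P–Elko: 40 tons
  P–Chico: 10 tons
  Q–Elko: 40 tons
  Q–Vail: 10 tons
Total cost = $400.
(Supply check: P ships 50; Q ships 50.)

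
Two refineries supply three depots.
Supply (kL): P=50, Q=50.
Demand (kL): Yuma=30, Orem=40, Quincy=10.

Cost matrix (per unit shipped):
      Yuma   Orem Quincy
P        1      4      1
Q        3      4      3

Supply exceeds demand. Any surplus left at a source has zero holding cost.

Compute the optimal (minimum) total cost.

200

An optimal shipping plan:
  P to Yuma: 30 kL
  P to Orem: 10 kL
  P to Quincy: 10 kL
  Q to Orem: 30 kL
Total cost = 200.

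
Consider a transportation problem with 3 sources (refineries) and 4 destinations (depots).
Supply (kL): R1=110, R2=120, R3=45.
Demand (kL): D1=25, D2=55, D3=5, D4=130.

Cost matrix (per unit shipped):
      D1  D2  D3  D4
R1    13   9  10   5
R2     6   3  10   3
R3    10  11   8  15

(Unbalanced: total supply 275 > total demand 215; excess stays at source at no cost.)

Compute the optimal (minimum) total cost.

An optimal shipping plan:
  R1 to D4: 90 × 5 = 450
  R2 to D1: 25 × 6 = 150
  R2 to D2: 55 × 3 = 165
  R2 to D4: 40 × 3 = 120
  R3 to D3: 5 × 8 = 40
Total = 450 + 150 + 165 + 120 + 40 = 925.
(Supply check: R1 ships 90; R2 ships 120; R3 ships 5.)

925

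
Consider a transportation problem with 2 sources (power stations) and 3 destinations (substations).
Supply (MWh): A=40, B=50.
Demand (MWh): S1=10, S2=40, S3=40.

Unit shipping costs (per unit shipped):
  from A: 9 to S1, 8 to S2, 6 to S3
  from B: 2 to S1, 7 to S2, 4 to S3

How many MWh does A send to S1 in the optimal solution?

The minimum-cost plan:
  A→S2: 40 × 8 = 320
  B→S1: 10 × 2 = 20
  B→S3: 40 × 4 = 160
Total cost = 500.
The route A→S1 is not used.

0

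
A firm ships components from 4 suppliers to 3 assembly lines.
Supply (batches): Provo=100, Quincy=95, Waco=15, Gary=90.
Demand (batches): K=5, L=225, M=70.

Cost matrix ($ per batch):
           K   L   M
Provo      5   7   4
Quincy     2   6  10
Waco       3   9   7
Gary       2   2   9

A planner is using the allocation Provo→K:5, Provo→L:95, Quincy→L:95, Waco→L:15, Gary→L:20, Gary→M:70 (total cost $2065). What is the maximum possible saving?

720

Current plan cost = 5·5 + 95·7 + 95·6 + 15·9 + 20·2 + 70·9 = $2065.
Optimal plan:
  Provo–L: 30 × $7 = $210
  Provo–M: 70 × $4 = $280
  Quincy–L: 95 × $6 = $570
  Waco–K: 5 × $3 = $15
  Waco–L: 10 × $9 = $90
  Gary–L: 90 × $2 = $180
Optimal cost = $1345.
Saving = 2065 − 1345 = $720.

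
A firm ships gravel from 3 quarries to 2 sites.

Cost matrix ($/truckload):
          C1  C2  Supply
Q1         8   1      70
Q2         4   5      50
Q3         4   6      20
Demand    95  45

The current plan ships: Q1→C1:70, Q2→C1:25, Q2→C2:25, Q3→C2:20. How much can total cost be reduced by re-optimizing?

Current plan cost = 70·8 + 25·4 + 25·5 + 20·6 = $905.
Optimal plan:
  Q1->C1: 25 × $8 = $200
  Q1->C2: 45 × $1 = $45
  Q2->C1: 50 × $4 = $200
  Q3->C1: 20 × $4 = $80
Optimal cost = $525.
Saving = 905 − 525 = $380.

380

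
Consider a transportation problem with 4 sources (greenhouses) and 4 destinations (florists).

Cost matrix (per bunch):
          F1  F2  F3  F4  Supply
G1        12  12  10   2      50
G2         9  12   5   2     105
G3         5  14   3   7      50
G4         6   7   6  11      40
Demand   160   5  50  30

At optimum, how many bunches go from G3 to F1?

Solving gives:
  G1 to F1: 15 × 12 = 180
  G1 to F2: 5 × 12 = 60
  G1 to F4: 30 × 2 = 60
  G2 to F1: 55 × 9 = 495
  G2 to F3: 50 × 5 = 250
  G3 to F1: 50 × 5 = 250
  G4 to F1: 40 × 6 = 240
Total cost = 1535.
So G3→F1 carries 50 bunches.

50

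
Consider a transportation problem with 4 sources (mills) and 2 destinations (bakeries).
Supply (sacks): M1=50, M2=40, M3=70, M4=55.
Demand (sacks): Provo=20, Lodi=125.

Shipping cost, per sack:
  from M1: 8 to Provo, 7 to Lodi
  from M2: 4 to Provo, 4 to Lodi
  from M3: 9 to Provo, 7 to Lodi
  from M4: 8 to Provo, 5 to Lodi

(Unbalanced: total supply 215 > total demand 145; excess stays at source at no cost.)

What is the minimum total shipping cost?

A cheapest plan:
  M1→Lodi: 50 × 7 = 350
  M2→Provo: 20 × 4 = 80
  M2→Lodi: 20 × 4 = 80
  M4→Lodi: 55 × 5 = 275
Total = 350 + 80 + 80 + 275 = 785.
(Supply check: M1 ships 50; M2 ships 40; M3 ships 0; M4 ships 55.)

785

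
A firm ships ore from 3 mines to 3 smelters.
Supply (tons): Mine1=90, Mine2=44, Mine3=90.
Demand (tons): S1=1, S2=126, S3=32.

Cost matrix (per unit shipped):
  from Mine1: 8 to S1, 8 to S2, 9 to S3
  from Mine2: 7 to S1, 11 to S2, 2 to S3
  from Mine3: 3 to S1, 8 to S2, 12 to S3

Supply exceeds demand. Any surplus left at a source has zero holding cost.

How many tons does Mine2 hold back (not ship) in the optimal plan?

An optimal plan:
  Mine1->S2: 90 × 8 = 720
  Mine2->S3: 32 × 2 = 64
  Mine3->S1: 1 × 3 = 3
  Mine3->S2: 36 × 8 = 288
Total cost = 1075.
Mine2 ships 32 of its 44, leaving 12.

12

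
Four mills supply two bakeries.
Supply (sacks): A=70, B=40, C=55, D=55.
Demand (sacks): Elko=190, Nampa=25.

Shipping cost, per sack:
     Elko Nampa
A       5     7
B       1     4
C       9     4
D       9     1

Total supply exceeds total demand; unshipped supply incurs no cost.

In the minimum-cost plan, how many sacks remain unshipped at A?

0

Minimum-cost shipments:
  A→Elko: 70 × 5 = 350
  B→Elko: 40 × 1 = 40
  C→Elko: 55 × 9 = 495
  D→Elko: 25 × 9 = 225
  D→Nampa: 25 × 1 = 25
Total cost = 1135.
A ships 70 of its 70, leaving 0.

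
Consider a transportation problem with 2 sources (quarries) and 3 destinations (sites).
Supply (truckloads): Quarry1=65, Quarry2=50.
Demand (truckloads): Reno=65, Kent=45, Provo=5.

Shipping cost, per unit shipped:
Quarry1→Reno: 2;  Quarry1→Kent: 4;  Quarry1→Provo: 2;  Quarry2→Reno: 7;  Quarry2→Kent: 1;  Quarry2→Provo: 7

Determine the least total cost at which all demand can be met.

210

A cheapest plan:
  Quarry1->Reno: 60 × 2 = 120
  Quarry1->Provo: 5 × 2 = 10
  Quarry2->Reno: 5 × 7 = 35
  Quarry2->Kent: 45 × 1 = 45
Total = 120 + 10 + 35 + 45 = 210.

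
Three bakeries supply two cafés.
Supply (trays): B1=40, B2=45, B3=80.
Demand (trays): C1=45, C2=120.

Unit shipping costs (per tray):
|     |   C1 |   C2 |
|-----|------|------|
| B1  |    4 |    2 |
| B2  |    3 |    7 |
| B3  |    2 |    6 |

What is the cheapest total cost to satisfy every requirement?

695

Optimal allocation:
  B1→C2: 40 × 2 = 80
  B2→C1: 45 × 3 = 135
  B3→C2: 80 × 6 = 480
Total = 80 + 135 + 480 = 695.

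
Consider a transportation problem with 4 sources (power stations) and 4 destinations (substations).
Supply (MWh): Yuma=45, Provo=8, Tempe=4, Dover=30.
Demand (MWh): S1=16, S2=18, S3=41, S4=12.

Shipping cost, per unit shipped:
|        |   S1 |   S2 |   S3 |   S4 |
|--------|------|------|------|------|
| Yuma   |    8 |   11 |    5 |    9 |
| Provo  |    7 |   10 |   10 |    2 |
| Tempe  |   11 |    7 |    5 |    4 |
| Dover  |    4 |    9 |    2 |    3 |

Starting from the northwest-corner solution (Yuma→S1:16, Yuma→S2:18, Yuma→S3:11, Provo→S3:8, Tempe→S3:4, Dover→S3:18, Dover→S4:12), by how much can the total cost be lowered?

104

Current plan cost = 16·8 + 18·11 + 11·5 + 8·10 + 4·5 + 18·2 + 12·3 = 553.
Optimal plan:
  Yuma->S2: 14 MWh
  Yuma->S3: 31 MWh
  Provo->S4: 8 MWh
  Tempe->S2: 4 MWh
  Dover->S1: 16 MWh
  Dover->S3: 10 MWh
  Dover->S4: 4 MWh
Optimal cost = 449.
Saving = 553 − 449 = 104.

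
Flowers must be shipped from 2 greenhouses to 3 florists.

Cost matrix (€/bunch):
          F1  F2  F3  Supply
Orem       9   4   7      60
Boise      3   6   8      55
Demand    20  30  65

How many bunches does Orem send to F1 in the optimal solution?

The minimum-cost plan:
  Orem–F2: 30 × €4 = €120
  Orem–F3: 30 × €7 = €210
  Boise–F1: 20 × €3 = €60
  Boise–F3: 35 × €8 = €280
Total cost = €670.
The route Orem→F1 is not used.

0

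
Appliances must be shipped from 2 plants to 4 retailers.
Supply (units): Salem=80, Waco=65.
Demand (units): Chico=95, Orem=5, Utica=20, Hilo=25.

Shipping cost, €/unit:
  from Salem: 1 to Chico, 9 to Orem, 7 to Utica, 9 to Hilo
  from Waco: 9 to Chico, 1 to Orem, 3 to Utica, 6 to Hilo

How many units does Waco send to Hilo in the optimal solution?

25

Optimal shipments:
  Salem to Chico: 80 × €1 = €80
  Waco to Chico: 15 × €9 = €135
  Waco to Orem: 5 × €1 = €5
  Waco to Utica: 20 × €3 = €60
  Waco to Hilo: 25 × €6 = €150
Total cost = €430.
So Waco→Hilo carries 25 units.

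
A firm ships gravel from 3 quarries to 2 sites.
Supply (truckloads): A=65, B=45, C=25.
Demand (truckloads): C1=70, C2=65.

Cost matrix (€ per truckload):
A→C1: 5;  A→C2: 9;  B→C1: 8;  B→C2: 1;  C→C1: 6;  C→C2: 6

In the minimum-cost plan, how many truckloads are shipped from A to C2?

0

Solving gives:
  A to C1: 65 × €5 = €325
  B to C2: 45 × €1 = €45
  C to C1: 5 × €6 = €30
  C to C2: 20 × €6 = €120
Total cost = €520.
The route A→C2 is not used.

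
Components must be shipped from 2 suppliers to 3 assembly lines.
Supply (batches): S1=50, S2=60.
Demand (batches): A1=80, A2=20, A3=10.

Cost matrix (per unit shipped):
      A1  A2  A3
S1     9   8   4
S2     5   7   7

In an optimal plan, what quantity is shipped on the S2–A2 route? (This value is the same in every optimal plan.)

0

Optimal shipments:
  S1→A1: 20 × 9 = 180
  S1→A2: 20 × 8 = 160
  S1→A3: 10 × 4 = 40
  S2→A1: 60 × 5 = 300
Total cost = 680.
The route S2→A2 is not used.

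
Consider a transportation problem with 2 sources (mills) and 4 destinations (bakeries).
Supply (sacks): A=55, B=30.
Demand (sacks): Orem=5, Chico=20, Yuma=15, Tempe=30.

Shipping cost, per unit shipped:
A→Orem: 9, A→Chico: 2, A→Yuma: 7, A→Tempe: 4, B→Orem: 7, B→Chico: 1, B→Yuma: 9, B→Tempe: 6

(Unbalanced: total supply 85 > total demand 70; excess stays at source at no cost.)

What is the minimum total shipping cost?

Optimal allocation:
  A–Yuma: 15 sacks
  A–Tempe: 30 sacks
  B–Orem: 5 sacks
  B–Chico: 20 sacks
Total cost = 280.

280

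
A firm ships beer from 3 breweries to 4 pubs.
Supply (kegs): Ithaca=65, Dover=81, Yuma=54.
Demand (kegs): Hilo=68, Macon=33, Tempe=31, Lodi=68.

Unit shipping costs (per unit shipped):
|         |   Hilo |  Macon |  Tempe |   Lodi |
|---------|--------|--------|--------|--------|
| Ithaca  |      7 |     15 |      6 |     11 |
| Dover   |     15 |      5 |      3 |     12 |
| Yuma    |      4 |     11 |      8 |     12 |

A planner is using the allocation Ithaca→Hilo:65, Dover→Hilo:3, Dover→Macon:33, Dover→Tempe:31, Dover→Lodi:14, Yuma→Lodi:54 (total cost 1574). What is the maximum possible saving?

237

Current plan cost = 65·7 + 3·15 + 33·5 + 31·3 + 14·12 + 54·12 = 1574.
Optimal plan:
  Ithaca→Hilo: 14 × 7 = 98
  Ithaca→Lodi: 51 × 11 = 561
  Dover→Macon: 33 × 5 = 165
  Dover→Tempe: 31 × 3 = 93
  Dover→Lodi: 17 × 12 = 204
  Yuma→Hilo: 54 × 4 = 216
Optimal cost = 1337.
Saving = 1574 − 1337 = 237.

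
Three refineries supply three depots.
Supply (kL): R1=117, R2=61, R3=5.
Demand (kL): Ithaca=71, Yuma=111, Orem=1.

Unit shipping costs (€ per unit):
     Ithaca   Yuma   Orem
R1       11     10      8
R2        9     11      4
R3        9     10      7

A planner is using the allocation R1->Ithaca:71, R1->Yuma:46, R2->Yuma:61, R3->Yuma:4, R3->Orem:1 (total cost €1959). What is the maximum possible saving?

Current plan cost = 71·11 + 46·10 + 61·11 + 4·10 + 1·7 = €1959.
Optimal plan:
  R1–Ithaca: 6 × €11 = €66
  R1–Yuma: 111 × €10 = €1110
  R2–Ithaca: 60 × €9 = €540
  R2–Orem: 1 × €4 = €4
  R3–Ithaca: 5 × €9 = €45
Optimal cost = €1765.
Saving = 1959 − 1765 = €194.

194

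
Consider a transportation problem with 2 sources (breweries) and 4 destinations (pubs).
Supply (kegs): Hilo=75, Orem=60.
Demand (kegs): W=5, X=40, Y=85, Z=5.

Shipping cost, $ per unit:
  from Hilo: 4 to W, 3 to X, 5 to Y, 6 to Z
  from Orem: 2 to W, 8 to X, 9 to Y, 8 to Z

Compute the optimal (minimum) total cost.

An optimal shipping plan:
  Hilo→X: 40 kegs
  Hilo→Y: 35 kegs
  Orem→W: 5 kegs
  Orem→Y: 50 kegs
  Orem→Z: 5 kegs
Total cost = $795.

795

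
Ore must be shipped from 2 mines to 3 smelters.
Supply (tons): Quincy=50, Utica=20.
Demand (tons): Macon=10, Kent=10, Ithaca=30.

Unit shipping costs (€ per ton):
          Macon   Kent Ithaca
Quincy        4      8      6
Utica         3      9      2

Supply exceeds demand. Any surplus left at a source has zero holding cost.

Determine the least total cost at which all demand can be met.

One minimum-cost allocation:
  Quincy→Macon: 10 × €4 = €40
  Quincy→Kent: 10 × €8 = €80
  Quincy→Ithaca: 10 × €6 = €60
  Utica→Ithaca: 20 × €2 = €40
Total = 40 + 80 + 60 + 40 = €220.

220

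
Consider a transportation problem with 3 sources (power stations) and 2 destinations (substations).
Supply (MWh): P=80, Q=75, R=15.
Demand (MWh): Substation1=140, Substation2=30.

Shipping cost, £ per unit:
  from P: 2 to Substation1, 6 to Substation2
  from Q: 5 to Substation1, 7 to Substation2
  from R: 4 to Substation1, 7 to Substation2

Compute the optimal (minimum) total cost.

A cheapest plan:
  P->Substation1: 80 × £2 = £160
  Q->Substation1: 45 × £5 = £225
  Q->Substation2: 30 × £7 = £210
  R->Substation1: 15 × £4 = £60
Total = 160 + 225 + 210 + 60 = £655.
(Supply check: P ships 80; Q ships 75; R ships 15.)

655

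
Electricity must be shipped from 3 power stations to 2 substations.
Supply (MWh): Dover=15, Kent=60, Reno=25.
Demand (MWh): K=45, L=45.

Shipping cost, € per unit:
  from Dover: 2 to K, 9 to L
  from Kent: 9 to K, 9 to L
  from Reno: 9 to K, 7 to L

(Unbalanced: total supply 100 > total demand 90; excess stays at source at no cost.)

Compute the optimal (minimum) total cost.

An optimal shipping plan:
  Dover→K: 15 MWh
  Kent→K: 30 MWh
  Kent→L: 20 MWh
  Reno→L: 25 MWh
Total cost = €655.

655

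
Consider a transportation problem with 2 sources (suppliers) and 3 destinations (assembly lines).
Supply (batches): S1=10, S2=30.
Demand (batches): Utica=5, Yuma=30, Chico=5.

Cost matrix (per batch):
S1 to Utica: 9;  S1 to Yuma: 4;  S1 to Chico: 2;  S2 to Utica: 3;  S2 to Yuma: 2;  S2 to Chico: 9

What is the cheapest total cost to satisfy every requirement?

An optimal shipping plan:
  S1 to Yuma: 5 × 4 = 20
  S1 to Chico: 5 × 2 = 10
  S2 to Utica: 5 × 3 = 15
  S2 to Yuma: 25 × 2 = 50
Total = 20 + 10 + 15 + 50 = 95.
(Supply check: S1 ships 10; S2 ships 30.)

95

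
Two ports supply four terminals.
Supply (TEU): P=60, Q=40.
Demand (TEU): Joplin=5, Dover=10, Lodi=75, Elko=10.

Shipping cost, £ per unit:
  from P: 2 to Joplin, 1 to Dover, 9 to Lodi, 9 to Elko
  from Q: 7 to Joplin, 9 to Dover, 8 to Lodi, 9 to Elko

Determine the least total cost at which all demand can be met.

745

Optimal allocation:
  P->Joplin: 5 × £2 = £10
  P->Dover: 10 × £1 = £10
  P->Lodi: 35 × £9 = £315
  P->Elko: 10 × £9 = £90
  Q->Lodi: 40 × £8 = £320
Total = 10 + 10 + 315 + 90 + 320 = £745.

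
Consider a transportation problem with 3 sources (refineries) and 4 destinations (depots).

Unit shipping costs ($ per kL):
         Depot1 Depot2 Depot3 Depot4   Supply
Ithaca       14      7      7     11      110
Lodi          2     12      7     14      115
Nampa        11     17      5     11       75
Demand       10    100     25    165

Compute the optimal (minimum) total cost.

2950

Optimal allocation:
  Ithaca to Depot2: 100 × $7 = $700
  Ithaca to Depot4: 10 × $11 = $110
  Lodi to Depot1: 10 × $2 = $20
  Lodi to Depot3: 25 × $7 = $175
  Lodi to Depot4: 80 × $14 = $1120
  Nampa to Depot4: 75 × $11 = $825
Total = 700 + 110 + 20 + 175 + 1120 + 825 = $2950.
(Supply check: Ithaca ships 110; Lodi ships 115; Nampa ships 75.)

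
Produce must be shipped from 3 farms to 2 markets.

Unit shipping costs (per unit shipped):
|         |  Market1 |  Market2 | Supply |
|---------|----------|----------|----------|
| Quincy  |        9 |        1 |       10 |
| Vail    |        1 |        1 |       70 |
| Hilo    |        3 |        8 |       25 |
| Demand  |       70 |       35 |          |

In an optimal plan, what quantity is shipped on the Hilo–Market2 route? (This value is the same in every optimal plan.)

0

Solving gives:
  Quincy–Market2: 10 × 1 = 10
  Vail–Market1: 45 × 1 = 45
  Vail–Market2: 25 × 1 = 25
  Hilo–Market1: 25 × 3 = 75
Total cost = 155.
The route Hilo→Market2 is not used.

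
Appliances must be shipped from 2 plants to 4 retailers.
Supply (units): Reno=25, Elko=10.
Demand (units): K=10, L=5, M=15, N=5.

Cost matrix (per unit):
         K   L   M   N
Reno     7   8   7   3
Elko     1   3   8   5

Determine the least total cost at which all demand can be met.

170

One minimum-cost allocation:
  Reno→L: 5 × 8 = 40
  Reno→M: 15 × 7 = 105
  Reno→N: 5 × 3 = 15
  Elko→K: 10 × 1 = 10
Total = 40 + 105 + 15 + 10 = 170.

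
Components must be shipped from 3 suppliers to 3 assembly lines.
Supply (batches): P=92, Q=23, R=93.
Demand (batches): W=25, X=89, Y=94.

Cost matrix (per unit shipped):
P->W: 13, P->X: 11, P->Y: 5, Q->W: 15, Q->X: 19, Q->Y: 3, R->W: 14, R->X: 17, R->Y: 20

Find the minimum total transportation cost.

Optimal allocation:
  P to X: 21 × 11 = 231
  P to Y: 71 × 5 = 355
  Q to Y: 23 × 3 = 69
  R to W: 25 × 14 = 350
  R to X: 68 × 17 = 1156
Total = 231 + 355 + 69 + 350 + 1156 = 2161.

2161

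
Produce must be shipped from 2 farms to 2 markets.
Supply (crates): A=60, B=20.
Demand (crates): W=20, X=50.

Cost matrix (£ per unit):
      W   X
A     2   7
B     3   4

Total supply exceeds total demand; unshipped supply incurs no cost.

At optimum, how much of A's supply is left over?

Minimum-cost shipments:
  A→W: 20 × £2 = £40
  A→X: 30 × £7 = £210
  B→X: 20 × £4 = £80
Total cost = £330.
A ships 50 of its 60, leaving 10.

10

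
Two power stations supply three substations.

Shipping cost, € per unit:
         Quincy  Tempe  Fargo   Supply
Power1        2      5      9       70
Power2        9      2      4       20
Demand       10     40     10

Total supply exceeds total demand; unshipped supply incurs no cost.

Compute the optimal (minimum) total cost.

230

Optimal allocation:
  Power1–Quincy: 10 × €2 = €20
  Power1–Tempe: 30 × €5 = €150
  Power2–Tempe: 10 × €2 = €20
  Power2–Fargo: 10 × €4 = €40
Total = 20 + 150 + 20 + 40 = €230.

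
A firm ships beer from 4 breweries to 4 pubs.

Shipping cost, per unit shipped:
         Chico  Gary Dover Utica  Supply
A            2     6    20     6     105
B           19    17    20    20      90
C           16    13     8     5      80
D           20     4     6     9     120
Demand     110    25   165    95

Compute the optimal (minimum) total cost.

3050

A cheapest plan:
  A->Chico: 105 × 2 = 210
  B->Chico: 5 × 19 = 95
  B->Gary: 25 × 17 = 425
  B->Dover: 45 × 20 = 900
  B->Utica: 15 × 20 = 300
  C->Utica: 80 × 5 = 400
  D->Dover: 120 × 6 = 720
Total = 210 + 95 + 425 + 900 + 300 + 400 + 720 = 3050.
(Supply check: A ships 105; B ships 90; C ships 80; D ships 120.)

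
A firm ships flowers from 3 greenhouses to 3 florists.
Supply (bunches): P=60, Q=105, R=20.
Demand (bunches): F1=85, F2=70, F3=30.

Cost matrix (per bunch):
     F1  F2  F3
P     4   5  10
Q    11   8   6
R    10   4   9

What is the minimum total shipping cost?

1175

One minimum-cost allocation:
  P–F1: 60 × 4 = 240
  Q–F1: 25 × 11 = 275
  Q–F2: 50 × 8 = 400
  Q–F3: 30 × 6 = 180
  R–F2: 20 × 4 = 80
Total = 240 + 275 + 400 + 180 + 80 = 1175.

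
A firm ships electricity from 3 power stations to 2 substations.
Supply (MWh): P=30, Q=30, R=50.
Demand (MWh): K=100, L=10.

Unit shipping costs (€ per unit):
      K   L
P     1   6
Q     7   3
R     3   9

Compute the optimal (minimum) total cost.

350

One minimum-cost allocation:
  P→K: 30 × €1 = €30
  Q→K: 20 × €7 = €140
  Q→L: 10 × €3 = €30
  R→K: 50 × €3 = €150
Total = 30 + 140 + 30 + 150 = €350.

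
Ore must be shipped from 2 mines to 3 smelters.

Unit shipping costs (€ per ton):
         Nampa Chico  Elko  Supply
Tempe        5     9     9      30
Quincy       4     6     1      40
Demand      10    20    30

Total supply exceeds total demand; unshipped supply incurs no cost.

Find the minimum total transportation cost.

An optimal shipping plan:
  Tempe–Nampa: 10 × €5 = €50
  Tempe–Chico: 10 × €9 = €90
  Quincy–Chico: 10 × €6 = €60
  Quincy–Elko: 30 × €1 = €30
Total = 50 + 90 + 60 + 30 = €230.

230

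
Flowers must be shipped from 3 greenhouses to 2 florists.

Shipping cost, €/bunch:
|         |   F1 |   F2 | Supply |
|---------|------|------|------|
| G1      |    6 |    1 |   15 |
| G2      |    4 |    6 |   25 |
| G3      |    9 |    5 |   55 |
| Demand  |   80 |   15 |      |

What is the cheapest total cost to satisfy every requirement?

A cheapest plan:
  G1 to F2: 15 × €1 = €15
  G2 to F1: 25 × €4 = €100
  G3 to F1: 55 × €9 = €495
Total = 15 + 100 + 495 = €610.

610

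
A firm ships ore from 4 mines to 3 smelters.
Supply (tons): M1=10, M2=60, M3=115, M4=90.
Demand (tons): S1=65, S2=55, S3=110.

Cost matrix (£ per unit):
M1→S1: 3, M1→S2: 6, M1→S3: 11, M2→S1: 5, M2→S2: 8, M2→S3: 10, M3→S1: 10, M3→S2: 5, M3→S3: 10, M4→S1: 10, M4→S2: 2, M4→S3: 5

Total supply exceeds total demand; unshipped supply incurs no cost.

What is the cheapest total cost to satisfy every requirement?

1230

One minimum-cost allocation:
  M1→S1: 10 × £3 = £30
  M2→S1: 55 × £5 = £275
  M3→S2: 55 × £5 = £275
  M3→S3: 20 × £10 = £200
  M4→S3: 90 × £5 = £450
Total = 30 + 275 + 275 + 200 + 450 = £1230.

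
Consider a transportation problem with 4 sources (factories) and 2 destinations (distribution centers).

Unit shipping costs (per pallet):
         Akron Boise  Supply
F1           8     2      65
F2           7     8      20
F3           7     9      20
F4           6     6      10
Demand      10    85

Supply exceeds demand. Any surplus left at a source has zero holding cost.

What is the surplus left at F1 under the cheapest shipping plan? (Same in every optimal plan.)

An optimal plan:
  F1–Boise: 65 × 2 = 130
  F2–Boise: 10 × 8 = 80
  F3–Akron: 10 × 7 = 70
  F4–Boise: 10 × 6 = 60
Total cost = 340.
F1 ships 65 of its 65, leaving 0.

0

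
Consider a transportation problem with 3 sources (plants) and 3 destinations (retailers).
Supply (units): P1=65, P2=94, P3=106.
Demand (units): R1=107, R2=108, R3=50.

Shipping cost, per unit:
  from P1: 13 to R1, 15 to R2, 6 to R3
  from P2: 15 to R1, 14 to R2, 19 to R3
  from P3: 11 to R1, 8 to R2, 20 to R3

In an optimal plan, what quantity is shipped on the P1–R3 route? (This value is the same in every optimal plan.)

Solving gives:
  P1→R1: 15 × 13 = 195
  P1→R3: 50 × 6 = 300
  P2→R1: 92 × 15 = 1380
  P2→R2: 2 × 14 = 28
  P3→R2: 106 × 8 = 848
Total cost = 2751.
So P1→R3 carries 50 units.

50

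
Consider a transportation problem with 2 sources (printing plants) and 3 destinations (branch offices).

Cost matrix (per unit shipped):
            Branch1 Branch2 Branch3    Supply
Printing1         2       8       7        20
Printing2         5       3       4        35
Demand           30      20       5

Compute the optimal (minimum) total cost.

One minimum-cost allocation:
  Printing1–Branch1: 20 × 2 = 40
  Printing2–Branch1: 10 × 5 = 50
  Printing2–Branch2: 20 × 3 = 60
  Printing2–Branch3: 5 × 4 = 20
Total = 40 + 50 + 60 + 20 = 170.

170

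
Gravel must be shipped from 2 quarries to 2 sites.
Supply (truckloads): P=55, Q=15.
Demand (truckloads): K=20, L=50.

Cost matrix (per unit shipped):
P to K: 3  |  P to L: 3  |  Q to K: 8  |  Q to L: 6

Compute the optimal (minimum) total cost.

255

Optimal allocation:
  P->K: 20 × 3 = 60
  P->L: 35 × 3 = 105
  Q->L: 15 × 6 = 90
Total = 60 + 105 + 90 = 255.
(Supply check: P ships 55; Q ships 15.)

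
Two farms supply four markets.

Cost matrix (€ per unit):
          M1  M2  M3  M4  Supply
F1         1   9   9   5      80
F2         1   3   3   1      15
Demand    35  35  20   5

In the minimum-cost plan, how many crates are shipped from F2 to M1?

Optimal shipments:
  F1 to M1: 35 × €1 = €35
  F1 to M2: 20 × €9 = €180
  F1 to M3: 20 × €9 = €180
  F1 to M4: 5 × €5 = €25
  F2 to M2: 15 × €3 = €45
Total cost = €465.
The route F2→M1 is not used.

0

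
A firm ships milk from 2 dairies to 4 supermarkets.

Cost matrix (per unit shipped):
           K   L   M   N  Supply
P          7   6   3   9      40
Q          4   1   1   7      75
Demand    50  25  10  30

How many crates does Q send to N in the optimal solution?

0

Optimal shipments:
  P to M: 10 × 3 = 30
  P to N: 30 × 9 = 270
  Q to K: 50 × 4 = 200
  Q to L: 25 × 1 = 25
Total cost = 525.
The route Q→N is not used.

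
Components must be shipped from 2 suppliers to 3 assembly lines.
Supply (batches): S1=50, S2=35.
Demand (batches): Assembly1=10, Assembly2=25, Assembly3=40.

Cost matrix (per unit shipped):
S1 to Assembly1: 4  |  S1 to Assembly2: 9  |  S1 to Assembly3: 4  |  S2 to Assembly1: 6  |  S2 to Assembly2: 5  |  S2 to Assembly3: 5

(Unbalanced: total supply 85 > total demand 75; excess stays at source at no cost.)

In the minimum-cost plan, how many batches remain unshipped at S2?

An optimal plan:
  S1–Assembly1: 10 × 4 = 40
  S1–Assembly3: 40 × 4 = 160
  S2–Assembly2: 25 × 5 = 125
Total cost = 325.
S2 ships 25 of its 35, leaving 10.

10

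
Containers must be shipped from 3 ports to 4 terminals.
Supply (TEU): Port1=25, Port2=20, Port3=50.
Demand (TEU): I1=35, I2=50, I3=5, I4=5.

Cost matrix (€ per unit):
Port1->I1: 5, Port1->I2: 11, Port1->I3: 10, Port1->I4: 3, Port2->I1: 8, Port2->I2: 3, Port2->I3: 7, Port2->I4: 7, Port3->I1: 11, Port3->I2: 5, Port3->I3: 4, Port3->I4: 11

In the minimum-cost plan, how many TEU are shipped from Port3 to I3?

Solving gives:
  Port1→I1: 20 × €5 = €100
  Port1→I4: 5 × €3 = €15
  Port2→I1: 15 × €8 = €120
  Port2→I2: 5 × €3 = €15
  Port3→I2: 45 × €5 = €225
  Port3→I3: 5 × €4 = €20
Total cost = €495.
So Port3→I3 carries 5 TEU.

5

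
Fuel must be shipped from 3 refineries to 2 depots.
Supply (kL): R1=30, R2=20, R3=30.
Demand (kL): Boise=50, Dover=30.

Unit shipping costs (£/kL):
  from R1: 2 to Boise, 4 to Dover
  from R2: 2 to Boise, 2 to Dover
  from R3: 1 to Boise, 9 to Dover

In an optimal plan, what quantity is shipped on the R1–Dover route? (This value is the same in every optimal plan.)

10

Solving gives:
  R1→Boise: 20 × £2 = £40
  R1→Dover: 10 × £4 = £40
  R2→Dover: 20 × £2 = £40
  R3→Boise: 30 × £1 = £30
Total cost = £150.
So R1→Dover carries 10 kL.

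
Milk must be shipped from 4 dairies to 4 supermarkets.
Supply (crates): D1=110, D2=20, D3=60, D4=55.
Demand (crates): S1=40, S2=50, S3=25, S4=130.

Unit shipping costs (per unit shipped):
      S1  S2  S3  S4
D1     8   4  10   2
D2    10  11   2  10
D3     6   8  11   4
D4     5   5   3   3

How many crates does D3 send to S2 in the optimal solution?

Solving gives:
  D1->S2: 50 × 4 = 200
  D1->S4: 60 × 2 = 120
  D2->S3: 20 × 2 = 40
  D3->S1: 40 × 6 = 240
  D3->S4: 20 × 4 = 80
  D4->S3: 5 × 3 = 15
  D4->S4: 50 × 3 = 150
Total cost = 845.
The route D3→S2 is not used.

0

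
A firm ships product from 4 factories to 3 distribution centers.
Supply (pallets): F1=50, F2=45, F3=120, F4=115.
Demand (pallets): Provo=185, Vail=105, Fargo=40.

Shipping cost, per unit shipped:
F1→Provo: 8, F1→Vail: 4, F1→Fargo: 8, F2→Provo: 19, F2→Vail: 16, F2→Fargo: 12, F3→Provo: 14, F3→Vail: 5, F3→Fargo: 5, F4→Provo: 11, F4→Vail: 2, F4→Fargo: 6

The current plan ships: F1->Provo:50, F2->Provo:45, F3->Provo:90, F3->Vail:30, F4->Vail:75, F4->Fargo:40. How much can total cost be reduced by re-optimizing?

160

Current plan cost = 50·8 + 45·19 + 90·14 + 30·5 + 75·2 + 40·6 = 3055.
Optimal plan:
  F1–Provo: 50 × 8 = 400
  F2–Provo: 45 × 19 = 855
  F3–Provo: 80 × 14 = 1120
  F3–Fargo: 40 × 5 = 200
  F4–Provo: 10 × 11 = 110
  F4–Vail: 105 × 2 = 210
Optimal cost = 2895.
Saving = 3055 − 2895 = 160.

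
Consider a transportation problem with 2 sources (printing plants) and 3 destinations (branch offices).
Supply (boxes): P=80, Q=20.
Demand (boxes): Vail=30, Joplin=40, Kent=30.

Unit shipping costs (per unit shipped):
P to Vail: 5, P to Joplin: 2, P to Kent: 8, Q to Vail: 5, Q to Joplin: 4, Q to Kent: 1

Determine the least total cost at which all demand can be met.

330

One minimum-cost allocation:
  P->Vail: 30 × 5 = 150
  P->Joplin: 40 × 2 = 80
  P->Kent: 10 × 8 = 80
  Q->Kent: 20 × 1 = 20
Total = 150 + 80 + 80 + 20 = 330.
(Supply check: P ships 80; Q ships 20.)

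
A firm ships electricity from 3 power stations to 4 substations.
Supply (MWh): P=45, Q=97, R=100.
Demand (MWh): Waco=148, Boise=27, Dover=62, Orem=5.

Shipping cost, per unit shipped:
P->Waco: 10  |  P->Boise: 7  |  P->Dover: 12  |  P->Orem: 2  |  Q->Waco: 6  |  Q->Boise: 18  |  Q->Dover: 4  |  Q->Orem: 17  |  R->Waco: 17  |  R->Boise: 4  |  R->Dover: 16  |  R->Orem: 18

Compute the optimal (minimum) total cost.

2217

One minimum-cost allocation:
  P–Waco: 40 × 10 = 400
  P–Orem: 5 × 2 = 10
  Q–Waco: 35 × 6 = 210
  Q–Dover: 62 × 4 = 248
  R–Waco: 73 × 17 = 1241
  R–Boise: 27 × 4 = 108
Total = 400 + 10 + 210 + 248 + 1241 + 108 = 2217.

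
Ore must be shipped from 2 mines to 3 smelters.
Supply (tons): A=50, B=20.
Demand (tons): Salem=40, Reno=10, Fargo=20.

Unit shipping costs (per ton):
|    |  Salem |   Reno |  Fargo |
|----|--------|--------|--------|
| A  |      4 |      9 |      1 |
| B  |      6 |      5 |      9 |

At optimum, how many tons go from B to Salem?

10

The minimum-cost plan:
  A->Salem: 30 tons
  A->Fargo: 20 tons
  B->Salem: 10 tons
  B->Reno: 10 tons
Total cost = 250.
So B→Salem carries 10 tons.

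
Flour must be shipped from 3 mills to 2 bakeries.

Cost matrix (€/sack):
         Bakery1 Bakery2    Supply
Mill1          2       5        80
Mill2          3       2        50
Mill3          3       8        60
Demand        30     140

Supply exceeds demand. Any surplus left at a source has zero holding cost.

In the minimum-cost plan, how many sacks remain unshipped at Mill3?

20

Minimum-cost shipments:
  Mill1–Bakery2: 80 sacks
  Mill2–Bakery2: 50 sacks
  Mill3–Bakery1: 30 sacks
  Mill3–Bakery2: 10 sacks
Total cost = €670.
Mill3 ships 40 of its 60, leaving 20.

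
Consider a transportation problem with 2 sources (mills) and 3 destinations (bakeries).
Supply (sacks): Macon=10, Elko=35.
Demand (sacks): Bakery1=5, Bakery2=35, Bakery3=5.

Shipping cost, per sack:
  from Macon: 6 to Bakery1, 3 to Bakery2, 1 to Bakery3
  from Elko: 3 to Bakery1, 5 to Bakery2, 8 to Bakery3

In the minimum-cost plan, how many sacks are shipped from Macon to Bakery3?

5

The minimum-cost plan:
  Macon–Bakery2: 5 × 3 = 15
  Macon–Bakery3: 5 × 1 = 5
  Elko–Bakery1: 5 × 3 = 15
  Elko–Bakery2: 30 × 5 = 150
Total cost = 185.
So Macon→Bakery3 carries 5 sacks.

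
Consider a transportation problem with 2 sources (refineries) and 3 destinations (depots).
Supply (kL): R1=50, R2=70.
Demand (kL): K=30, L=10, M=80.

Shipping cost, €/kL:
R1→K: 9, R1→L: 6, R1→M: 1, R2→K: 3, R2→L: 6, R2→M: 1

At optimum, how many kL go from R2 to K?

The minimum-cost plan:
  R1 to L: 10 × €6 = €60
  R1 to M: 40 × €1 = €40
  R2 to K: 30 × €3 = €90
  R2 to M: 40 × €1 = €40
Total cost = €230.
So R2→K carries 30 kL.

30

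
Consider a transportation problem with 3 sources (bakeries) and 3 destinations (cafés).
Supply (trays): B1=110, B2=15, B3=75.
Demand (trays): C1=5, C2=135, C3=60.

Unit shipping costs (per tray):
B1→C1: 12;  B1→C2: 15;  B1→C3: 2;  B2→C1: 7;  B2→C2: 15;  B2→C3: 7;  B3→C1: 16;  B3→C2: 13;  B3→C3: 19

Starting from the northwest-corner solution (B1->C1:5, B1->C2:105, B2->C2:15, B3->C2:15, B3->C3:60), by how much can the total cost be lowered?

Current plan cost = 5·12 + 105·15 + 15·15 + 15·13 + 60·19 = 3195.
Optimal plan:
  B1 to C2: 50 trays
  B1 to C3: 60 trays
  B2 to C1: 5 trays
  B2 to C2: 10 trays
  B3 to C2: 75 trays
Optimal cost = 2030.
Saving = 3195 − 2030 = 1165.

1165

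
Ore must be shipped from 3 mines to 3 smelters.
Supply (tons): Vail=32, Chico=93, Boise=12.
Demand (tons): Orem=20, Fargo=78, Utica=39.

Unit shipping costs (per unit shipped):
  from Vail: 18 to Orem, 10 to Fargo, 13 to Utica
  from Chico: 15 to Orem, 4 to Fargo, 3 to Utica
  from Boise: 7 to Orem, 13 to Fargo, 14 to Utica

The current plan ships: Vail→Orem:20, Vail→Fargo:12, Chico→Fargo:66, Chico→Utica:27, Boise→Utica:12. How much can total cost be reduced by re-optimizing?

192

Current plan cost = 20·18 + 12·10 + 66·4 + 27·3 + 12·14 = 993.
Optimal plan:
  Vail–Orem: 8 tons
  Vail–Fargo: 24 tons
  Chico–Fargo: 54 tons
  Chico–Utica: 39 tons
  Boise–Orem: 12 tons
Optimal cost = 801.
Saving = 993 − 801 = 192.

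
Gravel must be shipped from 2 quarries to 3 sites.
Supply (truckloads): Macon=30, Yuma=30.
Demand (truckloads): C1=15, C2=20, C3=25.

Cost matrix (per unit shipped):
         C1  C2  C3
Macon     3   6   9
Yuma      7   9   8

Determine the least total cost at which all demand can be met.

380

One minimum-cost allocation:
  Macon->C1: 15 × 3 = 45
  Macon->C2: 15 × 6 = 90
  Yuma->C2: 5 × 9 = 45
  Yuma->C3: 25 × 8 = 200
Total = 45 + 90 + 45 + 200 = 380.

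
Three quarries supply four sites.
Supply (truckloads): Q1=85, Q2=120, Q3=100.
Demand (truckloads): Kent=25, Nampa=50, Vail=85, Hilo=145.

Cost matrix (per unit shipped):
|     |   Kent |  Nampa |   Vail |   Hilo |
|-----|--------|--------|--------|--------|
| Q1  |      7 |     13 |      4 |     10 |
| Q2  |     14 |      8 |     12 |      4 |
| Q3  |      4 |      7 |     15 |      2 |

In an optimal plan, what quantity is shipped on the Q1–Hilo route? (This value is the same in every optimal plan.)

0

The minimum-cost plan:
  Q1–Vail: 85 × 4 = 340
  Q2–Nampa: 50 × 8 = 400
  Q2–Hilo: 70 × 4 = 280
  Q3–Kent: 25 × 4 = 100
  Q3–Hilo: 75 × 2 = 150
Total cost = 1270.
The route Q1→Hilo is not used.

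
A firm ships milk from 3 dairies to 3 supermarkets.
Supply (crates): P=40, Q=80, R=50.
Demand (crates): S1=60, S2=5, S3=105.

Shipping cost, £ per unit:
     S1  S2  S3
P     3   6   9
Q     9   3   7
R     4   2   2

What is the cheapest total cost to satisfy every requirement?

800

Optimal allocation:
  P to S1: 40 × £3 = £120
  Q to S1: 20 × £9 = £180
  Q to S2: 5 × £3 = £15
  Q to S3: 55 × £7 = £385
  R to S3: 50 × £2 = £100
Total = 120 + 180 + 15 + 385 + 100 = £800.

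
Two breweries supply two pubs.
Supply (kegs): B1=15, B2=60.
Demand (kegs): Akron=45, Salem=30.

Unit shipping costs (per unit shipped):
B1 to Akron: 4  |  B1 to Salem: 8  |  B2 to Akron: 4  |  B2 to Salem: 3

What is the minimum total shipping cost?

An optimal shipping plan:
  B1–Akron: 15 × 4 = 60
  B2–Akron: 30 × 4 = 120
  B2–Salem: 30 × 3 = 90
Total = 60 + 120 + 90 = 270.

270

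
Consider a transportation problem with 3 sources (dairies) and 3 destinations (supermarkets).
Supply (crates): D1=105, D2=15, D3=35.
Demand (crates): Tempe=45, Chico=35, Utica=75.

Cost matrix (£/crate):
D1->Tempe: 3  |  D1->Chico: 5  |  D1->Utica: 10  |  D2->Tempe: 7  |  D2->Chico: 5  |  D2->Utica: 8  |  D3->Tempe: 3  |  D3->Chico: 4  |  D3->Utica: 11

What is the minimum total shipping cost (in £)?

An optimal shipping plan:
  D1→Tempe: 45 × £3 = £135
  D1→Utica: 60 × £10 = £600
  D2→Utica: 15 × £8 = £120
  D3→Chico: 35 × £4 = £140
Total = 135 + 600 + 120 + 140 = £995.

995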